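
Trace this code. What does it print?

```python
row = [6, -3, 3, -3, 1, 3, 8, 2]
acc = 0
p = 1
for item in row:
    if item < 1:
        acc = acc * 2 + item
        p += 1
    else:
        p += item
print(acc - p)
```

item=6: not <1; p=7
item=-3: <1, acc = 0*2+(-3) = -3; p=8
item=3: not <1; p=11
item=-3: <1, acc = (-3)*2+(-3) = -9; p=12
item=1: not <1; p=13
item=3: not <1; p=16
item=8: not <1; p=24
item=2: not <1; p=26
acc-p = (-9)-26 = -35

-35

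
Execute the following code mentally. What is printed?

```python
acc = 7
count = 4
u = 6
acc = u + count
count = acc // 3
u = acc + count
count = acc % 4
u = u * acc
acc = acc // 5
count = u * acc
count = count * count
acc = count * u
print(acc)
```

acc = 6+4 = 10
count = 10//3 = 3
u = 10+3 = 13
count = 10%4 = 2
u = 13*10 = 130
acc = 10//5 = 2
count = 130*2 = 260
count = 260*260 = 67600
acc = 67600*130 = 8788000

8788000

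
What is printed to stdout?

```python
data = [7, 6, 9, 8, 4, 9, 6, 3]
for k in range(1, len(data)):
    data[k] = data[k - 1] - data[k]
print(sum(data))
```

k=1: data[1] = 7-6 = 1 → [7, 1, 9, 8, 4, 9, 6, 3]
k=2: data[2] = 1-9 = -8 → [7, 1, -8, 8, 4, 9, 6, 3]
k=3: data[3] = (-8)-8 = -16 → [7, 1, -8, -16, 4, 9, 6, 3]
k=4: data[4] = (-16)-4 = -20 → [7, 1, -8, -16, -20, 9, 6, 3]
k=5: data[5] = (-20)-9 = -29 → [7, 1, -8, -16, -20, -29, 6, 3]
k=6: data[6] = (-29)-6 = -35 → [7, 1, -8, -16, -20, -29, -35, 3]
k=7: data[7] = (-35)-3 = -38 → [7, 1, -8, -16, -20, -29, -35, -38]
sum = -138

-138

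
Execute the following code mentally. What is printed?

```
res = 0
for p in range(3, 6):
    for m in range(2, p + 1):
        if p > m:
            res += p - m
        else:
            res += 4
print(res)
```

22

p=3,m=2: 3>2, res = 0+1 = 1
p=3,m=3: not 3>3, res = 1+4 = 5
p=4,m=2: 4>2, res = 5+2 = 7
p=4,m=3: 4>3, res = 7+1 = 8
p=4,m=4: not 4>4, res = 8+4 = 12
p=5,m=2: 5>2, res = 12+3 = 15
p=5,m=3: 5>3, res = 15+2 = 17
p=5,m=4: 5>4, res = 17+1 = 18
p=5,m=5: not 5>5, res = 18+4 = 22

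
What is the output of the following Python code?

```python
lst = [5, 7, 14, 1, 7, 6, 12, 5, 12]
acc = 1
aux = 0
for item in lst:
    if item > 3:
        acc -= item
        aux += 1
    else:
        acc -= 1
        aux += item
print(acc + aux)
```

item=5: >3, acc = 1-5 = -4; aux=1
item=7: >3, acc = (-4)-7 = -11; aux=2
item=14: >3, acc = (-11)-14 = -25; aux=3
item=1: not >3, acc = (-25)-1 = -26; aux=4
item=7: >3, acc = (-26)-7 = -33; aux=5
item=6: >3, acc = (-33)-6 = -39; aux=6
item=12: >3, acc = (-39)-12 = -51; aux=7
item=5: >3, acc = (-51)-5 = -56; aux=8
item=12: >3, acc = (-56)-12 = -68; aux=9
acc+aux = (-68)+9 = -59

-59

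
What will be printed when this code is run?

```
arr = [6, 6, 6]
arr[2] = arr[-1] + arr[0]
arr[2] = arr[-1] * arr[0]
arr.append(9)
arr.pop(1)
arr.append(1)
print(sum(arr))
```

arr[2] = arr[-1]+arr[0] = 6+6 = 12 → [6, 6, 12]
arr[2] = arr[-1]*arr[0] = 12*6 = 72 → [6, 6, 72]
append 9 → [6, 6, 72, 9]
pop(1) removes 6 → [6, 72, 9]
append 1 → [6, 72, 9, 1]
sum = 88

88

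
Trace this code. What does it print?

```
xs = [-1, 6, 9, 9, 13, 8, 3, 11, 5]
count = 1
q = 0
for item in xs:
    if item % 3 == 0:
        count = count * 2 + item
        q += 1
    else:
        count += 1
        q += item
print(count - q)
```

103

item=-1: not %3==0, count = 1+1 = 2; q=-1
item=6: %3==0, count = 2*2+6 = 10; q=0
item=9: %3==0, count = 10*2+9 = 29; q=1
item=9: %3==0, count = 29*2+9 = 67; q=2
item=13: not %3==0, count = 67+1 = 68; q=15
item=8: not %3==0, count = 68+1 = 69; q=23
item=3: %3==0, count = 69*2+3 = 141; q=24
item=11: not %3==0, count = 141+1 = 142; q=35
item=5: not %3==0, count = 142+1 = 143; q=40
count-q = 143-40 = 103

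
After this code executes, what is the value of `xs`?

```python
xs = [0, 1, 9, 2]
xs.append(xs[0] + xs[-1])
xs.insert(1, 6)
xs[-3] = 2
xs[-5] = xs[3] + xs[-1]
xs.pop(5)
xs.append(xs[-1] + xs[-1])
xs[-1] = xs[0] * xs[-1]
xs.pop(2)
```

append xs[0]+xs[-1] = 0+2 = 2 → [0, 1, 9, 2, 2]
insert 6 at 1 → [0, 6, 1, 9, 2, 2]
xs[-3] = 2 → [0, 6, 1, 2, 2, 2]
xs[-5] = xs[3]+xs[-1] = 2+2 = 4 → [0, 4, 1, 2, 2, 2]
pop(5) removes 2 → [0, 4, 1, 2, 2]
append xs[-1]+xs[-1] = 2+2 = 4 → [0, 4, 1, 2, 2, 4]
xs[-1] = xs[0]*xs[-1] = 0*4 = 0 → [0, 4, 1, 2, 2, 0]
pop(2) removes 1 → [0, 4, 2, 2, 0]

[0, 4, 2, 2, 0]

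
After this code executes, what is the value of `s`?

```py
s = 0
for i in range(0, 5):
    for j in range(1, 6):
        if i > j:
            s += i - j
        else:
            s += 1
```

i=0,j=1: not 0>1, s = 0+1 = 1
i=0,j=2: not 0>2, s = 1+1 = 2
i=0,j=3: not 0>3, s = 2+1 = 3
i=0,j=4: not 0>4, s = 3+1 = 4
i=0,j=5: not 0>5, s = 4+1 = 5
i=1,j=1: not 1>1, s = 5+1 = 6
i=1,j=2: not 1>2, s = 6+1 = 7
i=1,j=3: not 1>3, s = 7+1 = 8
i=1,j=4: not 1>4, s = 8+1 = 9
i=1,j=5: not 1>5, s = 9+1 = 10
i=2,j=1: 2>1, s = 10+1 = 11
i=2,j=2: not 2>2, s = 11+1 = 12
i=2,j=3: not 2>3, s = 12+1 = 13
i=2,j=4: not 2>4, s = 13+1 = 14
i=2,j=5: not 2>5, s = 14+1 = 15
i=3,j=1: 3>1, s = 15+2 = 17
i=3,j=2: 3>2, s = 17+1 = 18
i=3,j=3: not 3>3, s = 18+1 = 19
i=3,j=4: not 3>4, s = 19+1 = 20
i=3,j=5: not 3>5, s = 20+1 = 21
i=4,j=1: 4>1, s = 21+3 = 24
i=4,j=2: 4>2, s = 24+2 = 26
i=4,j=3: 4>3, s = 26+1 = 27
i=4,j=4: not 4>4, s = 27+1 = 28
i=4,j=5: not 4>5, s = 28+1 = 29

29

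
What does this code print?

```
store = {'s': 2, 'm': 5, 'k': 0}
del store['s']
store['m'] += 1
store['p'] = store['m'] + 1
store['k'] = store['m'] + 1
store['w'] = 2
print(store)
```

del 's' → {'m': 5, 'k': 0}
store['m'] = 5+1 = 6 → {'m': 6, 'k': 0}
store['p'] = store['m']+1 = 7 → {'m': 6, 'k': 0, 'p': 7}
store['k'] = store['m']+1 = 7 → {'m': 6, 'k': 7, 'p': 7}
store['w'] = 2 → {'m': 6, 'k': 7, 'p': 7, 'w': 2}

{'m': 6, 'k': 7, 'p': 7, 'w': 2}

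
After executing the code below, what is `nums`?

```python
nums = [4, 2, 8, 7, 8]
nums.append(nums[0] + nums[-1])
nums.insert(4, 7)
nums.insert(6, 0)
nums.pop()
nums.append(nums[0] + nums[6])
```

append nums[0]+nums[-1] = 4+8 = 12 → [4, 2, 8, 7, 8, 12]
insert 7 at 4 → [4, 2, 8, 7, 7, 8, 12]
insert 0 at 6 → [4, 2, 8, 7, 7, 8, 0, 12]
pop() removes 12 → [4, 2, 8, 7, 7, 8, 0]
append nums[0]+nums[6] = 4+0 = 4 → [4, 2, 8, 7, 7, 8, 0, 4]

[4, 2, 8, 7, 7, 8, 0, 4]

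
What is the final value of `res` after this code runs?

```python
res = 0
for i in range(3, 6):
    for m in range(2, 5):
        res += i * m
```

108

i=3,m=2: res = 0+6 = 6
i=3,m=3: res = 6+9 = 15
i=3,m=4: res = 15+12 = 27
i=4,m=2: res = 27+8 = 35
i=4,m=3: res = 35+12 = 47
i=4,m=4: res = 47+16 = 63
i=5,m=2: res = 63+10 = 73
i=5,m=3: res = 73+15 = 88
i=5,m=4: res = 88+20 = 108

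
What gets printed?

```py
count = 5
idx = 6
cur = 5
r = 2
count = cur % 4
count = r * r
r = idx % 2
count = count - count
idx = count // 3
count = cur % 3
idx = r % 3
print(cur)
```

5

count = 5%4 = 1
count = 2*2 = 4
r = 6%2 = 0
count = 4-4 = 0
idx = 0//3 = 0
count = 5%3 = 2
idx = 0%3 = 0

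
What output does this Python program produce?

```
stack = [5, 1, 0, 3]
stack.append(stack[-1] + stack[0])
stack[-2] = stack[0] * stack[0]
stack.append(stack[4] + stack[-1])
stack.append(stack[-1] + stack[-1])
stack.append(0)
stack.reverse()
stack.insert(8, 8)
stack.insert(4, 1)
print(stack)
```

[0, 32, 16, 8, 1, 25, 0, 1, 5, 8]

append stack[-1]+stack[0] = 3+5 = 8 → [5, 1, 0, 3, 8]
stack[-2] = stack[0]*stack[0] = 5*5 = 25 → [5, 1, 0, 25, 8]
append stack[4]+stack[-1] = 8+8 = 16 → [5, 1, 0, 25, 8, 16]
append stack[-1]+stack[-1] = 16+16 = 32 → [5, 1, 0, 25, 8, 16, 32]
append 0 → [5, 1, 0, 25, 8, 16, 32, 0]
reverse → [0, 32, 16, 8, 25, 0, 1, 5]
insert 8 at 8 → [0, 32, 16, 8, 25, 0, 1, 5, 8]
insert 1 at 4 → [0, 32, 16, 8, 1, 25, 0, 1, 5, 8]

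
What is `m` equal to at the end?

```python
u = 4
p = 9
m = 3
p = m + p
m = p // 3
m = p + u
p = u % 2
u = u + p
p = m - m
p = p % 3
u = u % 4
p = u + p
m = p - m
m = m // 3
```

-6

p = 3+9 = 12
m = 12//3 = 4
m = 12+4 = 16
p = 4%2 = 0
u = 4+0 = 4
p = 16-16 = 0
p = 0%3 = 0
u = 4%4 = 0
p = 0+0 = 0
m = 0-16 = -16
m = (-16)//3 = -6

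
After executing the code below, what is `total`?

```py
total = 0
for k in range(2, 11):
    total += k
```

k=2: total = 0+2 = 2
k=3: total = 2+3 = 5
k=4: total = 5+4 = 9
k=5: total = 9+5 = 14
k=6: total = 14+6 = 20
k=7: total = 20+7 = 27
k=8: total = 27+8 = 35
k=9: total = 35+9 = 44
k=10: total = 44+10 = 54

54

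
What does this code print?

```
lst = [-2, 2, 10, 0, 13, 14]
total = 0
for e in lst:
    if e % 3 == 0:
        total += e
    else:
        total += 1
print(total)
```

e=-2: not %3==0, total = 0+1 = 1
e=2: not %3==0, total = 1+1 = 2
e=10: not %3==0, total = 2+1 = 3
e=0: %3==0, total = 3+0 = 3
e=13: not %3==0, total = 3+1 = 4
e=14: not %3==0, total = 4+1 = 5

5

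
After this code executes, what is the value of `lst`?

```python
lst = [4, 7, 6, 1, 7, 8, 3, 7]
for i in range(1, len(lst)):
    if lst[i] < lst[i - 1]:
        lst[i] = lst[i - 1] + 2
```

[4, 7, 9, 11, 13, 15, 17, 19]

i=1: 7>=4, unchanged → [4, 7, 6, 1, 7, 8, 3, 7]
i=2: 6<7, lst[2] = 7+2 = 9 → [4, 7, 9, 1, 7, 8, 3, 7]
i=3: 1<9, lst[3] = 9+2 = 11 → [4, 7, 9, 11, 7, 8, 3, 7]
i=4: 7<11, lst[4] = 11+2 = 13 → [4, 7, 9, 11, 13, 8, 3, 7]
i=5: 8<13, lst[5] = 13+2 = 15 → [4, 7, 9, 11, 13, 15, 3, 7]
i=6: 3<15, lst[6] = 15+2 = 17 → [4, 7, 9, 11, 13, 15, 17, 7]
i=7: 7<17, lst[7] = 17+2 = 19 → [4, 7, 9, 11, 13, 15, 17, 19]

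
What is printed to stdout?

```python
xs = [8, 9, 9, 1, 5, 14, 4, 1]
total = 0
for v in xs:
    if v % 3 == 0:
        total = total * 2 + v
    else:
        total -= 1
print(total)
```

18

v=8: not %3==0, total = 0-1 = -1
v=9: %3==0, total = (-1)*2+9 = 7
v=9: %3==0, total = 7*2+9 = 23
v=1: not %3==0, total = 23-1 = 22
v=5: not %3==0, total = 22-1 = 21
v=14: not %3==0, total = 21-1 = 20
v=4: not %3==0, total = 20-1 = 19
v=1: not %3==0, total = 19-1 = 18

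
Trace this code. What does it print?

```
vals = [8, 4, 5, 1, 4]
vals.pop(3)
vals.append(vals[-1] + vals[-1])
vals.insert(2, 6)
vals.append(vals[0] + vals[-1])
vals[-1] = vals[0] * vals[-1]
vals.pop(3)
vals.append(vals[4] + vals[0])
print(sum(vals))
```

pop(3) removes 1 → [8, 4, 5, 4]
append vals[-1]+vals[-1] = 4+4 = 8 → [8, 4, 5, 4, 8]
insert 6 at 2 → [8, 4, 6, 5, 4, 8]
append vals[0]+vals[-1] = 8+8 = 16 → [8, 4, 6, 5, 4, 8, 16]
vals[-1] = vals[0]*vals[-1] = 8*16 = 128 → [8, 4, 6, 5, 4, 8, 128]
pop(3) removes 5 → [8, 4, 6, 4, 8, 128]
append vals[4]+vals[0] = 8+8 = 16 → [8, 4, 6, 4, 8, 128, 16]
sum = 174

174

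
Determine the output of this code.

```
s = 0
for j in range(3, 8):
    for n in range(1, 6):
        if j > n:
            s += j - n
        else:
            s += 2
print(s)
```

j=3,n=1: 3>1, s = 0+2 = 2
j=3,n=2: 3>2, s = 2+1 = 3
j=3,n=3: not 3>3, s = 3+2 = 5
j=3,n=4: not 3>4, s = 5+2 = 7
j=3,n=5: not 3>5, s = 7+2 = 9
j=4,n=1: 4>1, s = 9+3 = 12
j=4,n=2: 4>2, s = 12+2 = 14
j=4,n=3: 4>3, s = 14+1 = 15
j=4,n=4: not 4>4, s = 15+2 = 17
j=4,n=5: not 4>5, s = 17+2 = 19
j=5,n=1: 5>1, s = 19+4 = 23
j=5,n=2: 5>2, s = 23+3 = 26
j=5,n=3: 5>3, s = 26+2 = 28
j=5,n=4: 5>4, s = 28+1 = 29
j=5,n=5: not 5>5, s = 29+2 = 31
j=6,n=1: 6>1, s = 31+5 = 36
j=6,n=2: 6>2, s = 36+4 = 40
j=6,n=3: 6>3, s = 40+3 = 43
j=6,n=4: 6>4, s = 43+2 = 45
j=6,n=5: 6>5, s = 45+1 = 46
j=7,n=1: 7>1, s = 46+6 = 52
j=7,n=2: 7>2, s = 52+5 = 57
j=7,n=3: 7>3, s = 57+4 = 61
j=7,n=4: 7>4, s = 61+3 = 64
j=7,n=5: 7>5, s = 64+2 = 66

66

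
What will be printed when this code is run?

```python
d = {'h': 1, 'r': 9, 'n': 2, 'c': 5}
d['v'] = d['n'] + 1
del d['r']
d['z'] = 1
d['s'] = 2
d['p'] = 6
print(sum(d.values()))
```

20

d['v'] = d['n']+1 = 3 → {'h': 1, 'r': 9, 'n': 2, 'c': 5, 'v': 3}
del 'r' → {'h': 1, 'n': 2, 'c': 5, 'v': 3}
d['z'] = 1 → {'h': 1, 'n': 2, 'c': 5, 'v': 3, 'z': 1}
d['s'] = 2 → {'h': 1, 'n': 2, 'c': 5, 'v': 3, 'z': 1, 's': 2}
d['p'] = 6 → {'h': 1, 'n': 2, 'c': 5, 'v': 3, 'z': 1, 's': 2, 'p': 6}
sum of values = 20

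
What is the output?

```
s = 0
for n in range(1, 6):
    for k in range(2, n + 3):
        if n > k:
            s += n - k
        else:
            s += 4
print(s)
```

66

n=1,k=2: not 1>2, s = 0+4 = 4
n=1,k=3: not 1>3, s = 4+4 = 8
n=2,k=2: not 2>2, s = 8+4 = 12
n=2,k=3: not 2>3, s = 12+4 = 16
n=2,k=4: not 2>4, s = 16+4 = 20
n=3,k=2: 3>2, s = 20+1 = 21
n=3,k=3: not 3>3, s = 21+4 = 25
n=3,k=4: not 3>4, s = 25+4 = 29
n=3,k=5: not 3>5, s = 29+4 = 33
n=4,k=2: 4>2, s = 33+2 = 35
n=4,k=3: 4>3, s = 35+1 = 36
n=4,k=4: not 4>4, s = 36+4 = 40
n=4,k=5: not 4>5, s = 40+4 = 44
n=4,k=6: not 4>6, s = 44+4 = 48
n=5,k=2: 5>2, s = 48+3 = 51
n=5,k=3: 5>3, s = 51+2 = 53
n=5,k=4: 5>4, s = 53+1 = 54
n=5,k=5: not 5>5, s = 54+4 = 58
n=5,k=6: not 5>6, s = 58+4 = 62
n=5,k=7: not 5>7, s = 62+4 = 66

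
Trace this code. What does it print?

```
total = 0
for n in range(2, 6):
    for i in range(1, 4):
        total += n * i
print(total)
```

84

n=2,i=1: total = 0+2 = 2
n=2,i=2: total = 2+4 = 6
n=2,i=3: total = 6+6 = 12
n=3,i=1: total = 12+3 = 15
n=3,i=2: total = 15+6 = 21
n=3,i=3: total = 21+9 = 30
n=4,i=1: total = 30+4 = 34
n=4,i=2: total = 34+8 = 42
n=4,i=3: total = 42+12 = 54
n=5,i=1: total = 54+5 = 59
n=5,i=2: total = 59+10 = 69
n=5,i=3: total = 69+15 = 84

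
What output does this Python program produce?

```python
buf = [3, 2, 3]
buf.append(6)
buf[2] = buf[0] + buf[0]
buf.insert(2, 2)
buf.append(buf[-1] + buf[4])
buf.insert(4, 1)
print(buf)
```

[3, 2, 2, 6, 1, 6, 12]

append 6 → [3, 2, 3, 6]
buf[2] = buf[0]+buf[0] = 3+3 = 6 → [3, 2, 6, 6]
insert 2 at 2 → [3, 2, 2, 6, 6]
append buf[-1]+buf[4] = 6+6 = 12 → [3, 2, 2, 6, 6, 12]
insert 1 at 4 → [3, 2, 2, 6, 1, 6, 12]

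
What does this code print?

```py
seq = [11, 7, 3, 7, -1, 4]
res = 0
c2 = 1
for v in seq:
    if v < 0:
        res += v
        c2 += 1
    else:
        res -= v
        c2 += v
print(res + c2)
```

v=11: not <0, res = 0-11 = -11; c2=12
v=7: not <0, res = (-11)-7 = -18; c2=19
v=3: not <0, res = (-18)-3 = -21; c2=22
v=7: not <0, res = (-21)-7 = -28; c2=29
v=-1: <0, res = (-28)+(-1) = -29; c2=30
v=4: not <0, res = (-29)-4 = -33; c2=34
res+c2 = (-33)+34 = 1

1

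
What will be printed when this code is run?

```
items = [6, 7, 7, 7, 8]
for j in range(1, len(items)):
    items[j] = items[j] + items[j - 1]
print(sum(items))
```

101

j=1: items[1] = 7+6 = 13 → [6, 13, 7, 7, 8]
j=2: items[2] = 7+13 = 20 → [6, 13, 20, 7, 8]
j=3: items[3] = 7+20 = 27 → [6, 13, 20, 27, 8]
j=4: items[4] = 8+27 = 35 → [6, 13, 20, 27, 35]
sum = 101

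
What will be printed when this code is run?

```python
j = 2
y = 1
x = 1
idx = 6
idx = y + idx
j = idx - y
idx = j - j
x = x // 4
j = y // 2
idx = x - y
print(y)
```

idx = 1+6 = 7
j = 7-1 = 6
idx = 6-6 = 0
x = 1//4 = 0
j = 1//2 = 0
idx = 0-1 = -1

1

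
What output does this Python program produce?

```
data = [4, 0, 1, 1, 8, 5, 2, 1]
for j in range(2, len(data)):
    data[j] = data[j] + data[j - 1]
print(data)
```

[4, 0, 1, 2, 10, 15, 17, 18]

j=2: data[2] = 1+0 = 1 → [4, 0, 1, 1, 8, 5, 2, 1]
j=3: data[3] = 1+1 = 2 → [4, 0, 1, 2, 8, 5, 2, 1]
j=4: data[4] = 8+2 = 10 → [4, 0, 1, 2, 10, 5, 2, 1]
j=5: data[5] = 5+10 = 15 → [4, 0, 1, 2, 10, 15, 2, 1]
j=6: data[6] = 2+15 = 17 → [4, 0, 1, 2, 10, 15, 17, 1]
j=7: data[7] = 1+17 = 18 → [4, 0, 1, 2, 10, 15, 17, 18]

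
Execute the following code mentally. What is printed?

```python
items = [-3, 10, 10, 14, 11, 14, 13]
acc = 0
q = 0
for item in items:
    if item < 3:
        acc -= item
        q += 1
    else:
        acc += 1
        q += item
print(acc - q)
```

item=-3: <3, acc = 0-(-3) = 3; q=1
item=10: not <3, acc = 3+1 = 4; q=11
item=10: not <3, acc = 4+1 = 5; q=21
item=14: not <3, acc = 5+1 = 6; q=35
item=11: not <3, acc = 6+1 = 7; q=46
item=14: not <3, acc = 7+1 = 8; q=60
item=13: not <3, acc = 8+1 = 9; q=73
acc-q = 9-73 = -64

-64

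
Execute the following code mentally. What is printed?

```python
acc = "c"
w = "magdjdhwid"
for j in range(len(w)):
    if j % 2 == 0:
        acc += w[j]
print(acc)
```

j=0: add 'm' → 'cm'
j=1: skip
j=2: add 'g' → 'cmg'
j=3: skip
j=4: add 'j' → 'cmgj'
j=5: skip
j=6: add 'h' → 'cmgjh'
j=7: skip
j=8: add 'i' → 'cmgjhi'
j=9: skip

cmgjhi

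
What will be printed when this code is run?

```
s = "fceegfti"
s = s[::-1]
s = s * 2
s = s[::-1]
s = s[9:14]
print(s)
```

reverse → 'itfgeecf'
repeat ×2 → 'itfgeecfitfgeecf'
reverse → 'fceegftifceegfti'
slice [9:14] → 'ceegf'

ceegf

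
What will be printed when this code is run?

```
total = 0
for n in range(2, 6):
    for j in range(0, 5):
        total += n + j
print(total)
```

110

n=2,j=0: total = 0+2 = 2
n=2,j=1: total = 2+3 = 5
n=2,j=2: total = 5+4 = 9
n=2,j=3: total = 9+5 = 14
n=2,j=4: total = 14+6 = 20
n=3,j=0: total = 20+3 = 23
n=3,j=1: total = 23+4 = 27
n=3,j=2: total = 27+5 = 32
n=3,j=3: total = 32+6 = 38
n=3,j=4: total = 38+7 = 45
n=4,j=0: total = 45+4 = 49
n=4,j=1: total = 49+5 = 54
n=4,j=2: total = 54+6 = 60
n=4,j=3: total = 60+7 = 67
n=4,j=4: total = 67+8 = 75
n=5,j=0: total = 75+5 = 80
n=5,j=1: total = 80+6 = 86
n=5,j=2: total = 86+7 = 93
n=5,j=3: total = 93+8 = 101
n=5,j=4: total = 101+9 = 110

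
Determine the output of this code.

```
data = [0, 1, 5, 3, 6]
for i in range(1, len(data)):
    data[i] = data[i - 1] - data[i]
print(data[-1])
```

-15

i=1: data[1] = 0-1 = -1 → [0, -1, 5, 3, 6]
i=2: data[2] = (-1)-5 = -6 → [0, -1, -6, 3, 6]
i=3: data[3] = (-6)-3 = -9 → [0, -1, -6, -9, 6]
i=4: data[4] = (-9)-6 = -15 → [0, -1, -6, -9, -15]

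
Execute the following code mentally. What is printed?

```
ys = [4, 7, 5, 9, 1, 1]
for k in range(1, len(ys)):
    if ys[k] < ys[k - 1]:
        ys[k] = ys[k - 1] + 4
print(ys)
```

[4, 7, 11, 15, 19, 23]

k=1: 7>=4, unchanged → [4, 7, 5, 9, 1, 1]
k=2: 5<7, ys[2] = 7+4 = 11 → [4, 7, 11, 9, 1, 1]
k=3: 9<11, ys[3] = 11+4 = 15 → [4, 7, 11, 15, 1, 1]
k=4: 1<15, ys[4] = 15+4 = 19 → [4, 7, 11, 15, 19, 1]
k=5: 1<19, ys[5] = 19+4 = 23 → [4, 7, 11, 15, 19, 23]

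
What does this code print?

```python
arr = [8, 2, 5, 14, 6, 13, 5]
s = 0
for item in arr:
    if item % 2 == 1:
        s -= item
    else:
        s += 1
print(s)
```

-19

item=8: not odd, s = 0+1 = 1
item=2: not odd, s = 1+1 = 2
item=5: odd, s = 2-5 = -3
item=14: not odd, s = (-3)+1 = -2
item=6: not odd, s = (-2)+1 = -1
item=13: odd, s = (-1)-13 = -14
item=5: odd, s = (-14)-5 = -19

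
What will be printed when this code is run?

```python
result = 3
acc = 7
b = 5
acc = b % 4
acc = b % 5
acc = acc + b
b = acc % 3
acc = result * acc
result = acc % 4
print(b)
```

acc = 5%4 = 1
acc = 5%5 = 0
acc = 0+5 = 5
b = 5%3 = 2
acc = 3*5 = 15
result = 15%4 = 3

2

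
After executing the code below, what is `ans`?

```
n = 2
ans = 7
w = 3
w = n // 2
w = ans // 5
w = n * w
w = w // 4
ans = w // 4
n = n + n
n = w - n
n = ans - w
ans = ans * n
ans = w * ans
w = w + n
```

0

w = 2//2 = 1
w = 7//5 = 1
w = 2*1 = 2
w = 2//4 = 0
ans = 0//4 = 0
n = 2+2 = 4
n = 0-4 = -4
n = 0-0 = 0
ans = 0*0 = 0
ans = 0*0 = 0
w = 0+0 = 0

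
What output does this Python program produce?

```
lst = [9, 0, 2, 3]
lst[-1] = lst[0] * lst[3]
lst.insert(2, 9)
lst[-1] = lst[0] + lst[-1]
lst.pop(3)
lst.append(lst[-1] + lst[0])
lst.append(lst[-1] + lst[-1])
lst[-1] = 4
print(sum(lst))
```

103

lst[-1] = lst[0]*lst[3] = 9*3 = 27 → [9, 0, 2, 27]
insert 9 at 2 → [9, 0, 9, 2, 27]
lst[-1] = lst[0]+lst[-1] = 9+27 = 36 → [9, 0, 9, 2, 36]
pop(3) removes 2 → [9, 0, 9, 36]
append lst[-1]+lst[0] = 36+9 = 45 → [9, 0, 9, 36, 45]
append lst[-1]+lst[-1] = 45+45 = 90 → [9, 0, 9, 36, 45, 90]
lst[-1] = 4 → [9, 0, 9, 36, 45, 4]
sum = 103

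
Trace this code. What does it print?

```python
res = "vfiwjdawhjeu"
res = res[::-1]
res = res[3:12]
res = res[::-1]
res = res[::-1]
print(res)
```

hwadjwifv

reverse → 'uejhwadjwifv'
slice [3:12] → 'hwadjwifv'
reverse → 'vfiwjdawh'
reverse → 'hwadjwifv'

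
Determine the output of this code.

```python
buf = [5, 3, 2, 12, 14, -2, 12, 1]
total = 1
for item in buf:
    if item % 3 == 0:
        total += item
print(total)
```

28

item=5: not %3==0
item=3: %3==0, total = 1+3 = 4
item=2: not %3==0
item=12: %3==0, total = 4+12 = 16
item=14: not %3==0
item=-2: not %3==0
item=12: %3==0, total = 16+12 = 28
item=1: not %3==0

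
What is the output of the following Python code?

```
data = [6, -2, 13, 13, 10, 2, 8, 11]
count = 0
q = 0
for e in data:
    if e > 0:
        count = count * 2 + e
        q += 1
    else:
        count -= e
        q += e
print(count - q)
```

e=6: >0, count = 0*2+6 = 6; q=1
e=-2: not >0, count = 6-(-2) = 8; q=-1
e=13: >0, count = 8*2+13 = 29; q=0
e=13: >0, count = 29*2+13 = 71; q=1
e=10: >0, count = 71*2+10 = 152; q=2
e=2: >0, count = 152*2+2 = 306; q=3
e=8: >0, count = 306*2+8 = 620; q=4
e=11: >0, count = 620*2+11 = 1251; q=5
count-q = 1251-5 = 1246

1246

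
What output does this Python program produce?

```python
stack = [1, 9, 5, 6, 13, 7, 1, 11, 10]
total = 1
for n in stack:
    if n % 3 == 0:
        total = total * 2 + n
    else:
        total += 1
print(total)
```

39

n=1: not %3==0, total = 1+1 = 2
n=9: %3==0, total = 2*2+9 = 13
n=5: not %3==0, total = 13+1 = 14
n=6: %3==0, total = 14*2+6 = 34
n=13: not %3==0, total = 34+1 = 35
n=7: not %3==0, total = 35+1 = 36
n=1: not %3==0, total = 36+1 = 37
n=11: not %3==0, total = 37+1 = 38
n=10: not %3==0, total = 38+1 = 39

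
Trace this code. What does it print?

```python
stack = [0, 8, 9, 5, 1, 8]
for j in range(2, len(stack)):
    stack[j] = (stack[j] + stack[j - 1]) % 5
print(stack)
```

j=2: stack[2] = (9+8)%5 = 2 → [0, 8, 2, 5, 1, 8]
j=3: stack[3] = (5+2)%5 = 2 → [0, 8, 2, 2, 1, 8]
j=4: stack[4] = (1+2)%5 = 3 → [0, 8, 2, 2, 3, 8]
j=5: stack[5] = (8+3)%5 = 1 → [0, 8, 2, 2, 3, 1]

[0, 8, 2, 2, 3, 1]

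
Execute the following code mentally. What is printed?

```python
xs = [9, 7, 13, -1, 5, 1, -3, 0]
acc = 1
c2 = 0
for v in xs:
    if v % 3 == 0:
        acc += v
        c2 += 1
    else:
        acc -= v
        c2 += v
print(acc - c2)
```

-46

v=9: %3==0, acc = 1+9 = 10; c2=1
v=7: not %3==0, acc = 10-7 = 3; c2=8
v=13: not %3==0, acc = 3-13 = -10; c2=21
v=-1: not %3==0, acc = (-10)-(-1) = -9; c2=20
v=5: not %3==0, acc = (-9)-5 = -14; c2=25
v=1: not %3==0, acc = (-14)-1 = -15; c2=26
v=-3: %3==0, acc = (-15)+(-3) = -18; c2=27
v=0: %3==0, acc = (-18)+0 = -18; c2=28
acc-c2 = (-18)-28 = -46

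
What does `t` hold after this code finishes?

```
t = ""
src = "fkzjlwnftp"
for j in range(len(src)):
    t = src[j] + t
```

'ptfnwljzkf'

j=0: prepend 'f' → 'f'
j=1: prepend 'k' → 'kf'
j=2: prepend 'z' → 'zkf'
j=3: prepend 'j' → 'jzkf'
j=4: prepend 'l' → 'ljzkf'
j=5: prepend 'w' → 'wljzkf'
j=6: prepend 'n' → 'nwljzkf'
j=7: prepend 'f' → 'fnwljzkf'
j=8: prepend 't' → 'tfnwljzkf'
j=9: prepend 'p' → 'ptfnwljzkf'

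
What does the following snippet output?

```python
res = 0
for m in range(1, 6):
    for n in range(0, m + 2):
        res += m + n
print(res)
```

140

m=1,n=0: res = 0+1 = 1
m=1,n=1: res = 1+2 = 3
m=1,n=2: res = 3+3 = 6
m=2,n=0: res = 6+2 = 8
m=2,n=1: res = 8+3 = 11
m=2,n=2: res = 11+4 = 15
m=2,n=3: res = 15+5 = 20
m=3,n=0: res = 20+3 = 23
m=3,n=1: res = 23+4 = 27
m=3,n=2: res = 27+5 = 32
m=3,n=3: res = 32+6 = 38
m=3,n=4: res = 38+7 = 45
m=4,n=0: res = 45+4 = 49
m=4,n=1: res = 49+5 = 54
m=4,n=2: res = 54+6 = 60
m=4,n=3: res = 60+7 = 67
m=4,n=4: res = 67+8 = 75
m=4,n=5: res = 75+9 = 84
m=5,n=0: res = 84+5 = 89
m=5,n=1: res = 89+6 = 95
m=5,n=2: res = 95+7 = 102
m=5,n=3: res = 102+8 = 110
m=5,n=4: res = 110+9 = 119
m=5,n=5: res = 119+10 = 129
m=5,n=6: res = 129+11 = 140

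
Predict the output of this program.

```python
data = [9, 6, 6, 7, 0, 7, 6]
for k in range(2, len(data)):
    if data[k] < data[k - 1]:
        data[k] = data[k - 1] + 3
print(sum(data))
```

67

k=2: 6>=6, unchanged → [9, 6, 6, 7, 0, 7, 6]
k=3: 7>=6, unchanged → [9, 6, 6, 7, 0, 7, 6]
k=4: 0<7, data[4] = 7+3 = 10 → [9, 6, 6, 7, 10, 7, 6]
k=5: 7<10, data[5] = 10+3 = 13 → [9, 6, 6, 7, 10, 13, 6]
k=6: 6<13, data[6] = 13+3 = 16 → [9, 6, 6, 7, 10, 13, 16]
sum = 67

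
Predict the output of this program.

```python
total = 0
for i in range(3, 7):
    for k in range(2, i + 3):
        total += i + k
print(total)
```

200

i=3,k=2: total = 0+5 = 5
i=3,k=3: total = 5+6 = 11
i=3,k=4: total = 11+7 = 18
i=3,k=5: total = 18+8 = 26
i=4,k=2: total = 26+6 = 32
i=4,k=3: total = 32+7 = 39
i=4,k=4: total = 39+8 = 47
i=4,k=5: total = 47+9 = 56
i=4,k=6: total = 56+10 = 66
i=5,k=2: total = 66+7 = 73
i=5,k=3: total = 73+8 = 81
i=5,k=4: total = 81+9 = 90
i=5,k=5: total = 90+10 = 100
i=5,k=6: total = 100+11 = 111
i=5,k=7: total = 111+12 = 123
i=6,k=2: total = 123+8 = 131
i=6,k=3: total = 131+9 = 140
i=6,k=4: total = 140+10 = 150
i=6,k=5: total = 150+11 = 161
i=6,k=6: total = 161+12 = 173
i=6,k=7: total = 173+13 = 186
i=6,k=8: total = 186+14 = 200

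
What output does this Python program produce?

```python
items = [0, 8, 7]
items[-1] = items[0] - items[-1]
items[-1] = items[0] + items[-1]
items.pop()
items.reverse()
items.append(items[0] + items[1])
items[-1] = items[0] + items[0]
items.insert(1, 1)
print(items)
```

items[-1] = items[0]-items[-1] = 0-7 = -7 → [0, 8, -7]
items[-1] = items[0]+items[-1] = 0+(-7) = -7 → [0, 8, -7]
pop() removes -7 → [0, 8]
reverse → [8, 0]
append items[0]+items[1] = 8+0 = 8 → [8, 0, 8]
items[-1] = items[0]+items[0] = 8+8 = 16 → [8, 0, 16]
insert 1 at 1 → [8, 1, 0, 16]

[8, 1, 0, 16]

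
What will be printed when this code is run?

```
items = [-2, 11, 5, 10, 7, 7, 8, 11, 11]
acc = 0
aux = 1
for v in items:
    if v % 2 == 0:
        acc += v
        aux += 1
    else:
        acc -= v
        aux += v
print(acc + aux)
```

20

v=-2: even, acc = 0+(-2) = -2; aux=2
v=11: not even, acc = (-2)-11 = -13; aux=13
v=5: not even, acc = (-13)-5 = -18; aux=18
v=10: even, acc = (-18)+10 = -8; aux=19
v=7: not even, acc = (-8)-7 = -15; aux=26
v=7: not even, acc = (-15)-7 = -22; aux=33
v=8: even, acc = (-22)+8 = -14; aux=34
v=11: not even, acc = (-14)-11 = -25; aux=45
v=11: not even, acc = (-25)-11 = -36; aux=56
acc+aux = (-36)+56 = 20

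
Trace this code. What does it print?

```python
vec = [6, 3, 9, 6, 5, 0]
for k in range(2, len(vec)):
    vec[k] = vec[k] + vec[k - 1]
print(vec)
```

[6, 3, 12, 18, 23, 23]

k=2: vec[2] = 9+3 = 12 → [6, 3, 12, 6, 5, 0]
k=3: vec[3] = 6+12 = 18 → [6, 3, 12, 18, 5, 0]
k=4: vec[4] = 5+18 = 23 → [6, 3, 12, 18, 23, 0]
k=5: vec[5] = 0+23 = 23 → [6, 3, 12, 18, 23, 23]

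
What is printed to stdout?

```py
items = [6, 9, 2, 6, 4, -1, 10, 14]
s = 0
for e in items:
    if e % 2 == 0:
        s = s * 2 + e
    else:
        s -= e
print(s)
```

e=6: even, s = 0*2+6 = 6
e=9: not even, s = 6-9 = -3
e=2: even, s = (-3)*2+2 = -4
e=6: even, s = (-4)*2+6 = -2
e=4: even, s = (-2)*2+4 = 0
e=-1: not even, s = 0-(-1) = 1
e=10: even, s = 1*2+10 = 12
e=14: even, s = 12*2+14 = 38

38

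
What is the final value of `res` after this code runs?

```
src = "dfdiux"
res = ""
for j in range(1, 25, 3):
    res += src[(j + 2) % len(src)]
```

'idididid'

j=1: add src[3]='i' → 'i'
j=4: add src[0]='d' → 'id'
j=7: add src[3]='i' → 'idi'
j=10: add src[0]='d' → 'idid'
j=13: add src[3]='i' → 'ididi'
j=16: add src[0]='d' → 'ididid'
j=19: add src[3]='i' → 'idididi'
j=22: add src[0]='d' → 'idididid'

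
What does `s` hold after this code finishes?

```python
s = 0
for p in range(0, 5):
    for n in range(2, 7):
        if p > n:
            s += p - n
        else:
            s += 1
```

26

p=0,n=2: not 0>2, s = 0+1 = 1
p=0,n=3: not 0>3, s = 1+1 = 2
p=0,n=4: not 0>4, s = 2+1 = 3
p=0,n=5: not 0>5, s = 3+1 = 4
p=0,n=6: not 0>6, s = 4+1 = 5
p=1,n=2: not 1>2, s = 5+1 = 6
p=1,n=3: not 1>3, s = 6+1 = 7
p=1,n=4: not 1>4, s = 7+1 = 8
p=1,n=5: not 1>5, s = 8+1 = 9
p=1,n=6: not 1>6, s = 9+1 = 10
p=2,n=2: not 2>2, s = 10+1 = 11
p=2,n=3: not 2>3, s = 11+1 = 12
p=2,n=4: not 2>4, s = 12+1 = 13
p=2,n=5: not 2>5, s = 13+1 = 14
p=2,n=6: not 2>6, s = 14+1 = 15
p=3,n=2: 3>2, s = 15+1 = 16
p=3,n=3: not 3>3, s = 16+1 = 17
p=3,n=4: not 3>4, s = 17+1 = 18
p=3,n=5: not 3>5, s = 18+1 = 19
p=3,n=6: not 3>6, s = 19+1 = 20
p=4,n=2: 4>2, s = 20+2 = 22
p=4,n=3: 4>3, s = 22+1 = 23
p=4,n=4: not 4>4, s = 23+1 = 24
p=4,n=5: not 4>5, s = 24+1 = 25
p=4,n=6: not 4>6, s = 25+1 = 26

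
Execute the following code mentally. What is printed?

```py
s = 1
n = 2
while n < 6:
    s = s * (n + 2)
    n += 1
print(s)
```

840

n=2: s = 1*4 = 4
n=3: s = 4*5 = 20
n=4: s = 20*6 = 120
n=5: s = 120*7 = 840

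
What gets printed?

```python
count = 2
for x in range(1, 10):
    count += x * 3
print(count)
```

x=1: count = 2+1*3 = 5
x=2: count = 5+2*3 = 11
x=3: count = 11+3*3 = 20
x=4: count = 20+4*3 = 32
x=5: count = 32+5*3 = 47
x=6: count = 47+6*3 = 65
x=7: count = 65+7*3 = 86
x=8: count = 86+8*3 = 110
x=9: count = 110+9*3 = 137

137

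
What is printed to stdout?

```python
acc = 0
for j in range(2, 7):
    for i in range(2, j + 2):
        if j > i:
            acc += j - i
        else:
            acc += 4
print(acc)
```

60

j=2,i=2: not 2>2, acc = 0+4 = 4
j=2,i=3: not 2>3, acc = 4+4 = 8
j=3,i=2: 3>2, acc = 8+1 = 9
j=3,i=3: not 3>3, acc = 9+4 = 13
j=3,i=4: not 3>4, acc = 13+4 = 17
j=4,i=2: 4>2, acc = 17+2 = 19
j=4,i=3: 4>3, acc = 19+1 = 20
j=4,i=4: not 4>4, acc = 20+4 = 24
j=4,i=5: not 4>5, acc = 24+4 = 28
j=5,i=2: 5>2, acc = 28+3 = 31
j=5,i=3: 5>3, acc = 31+2 = 33
j=5,i=4: 5>4, acc = 33+1 = 34
j=5,i=5: not 5>5, acc = 34+4 = 38
j=5,i=6: not 5>6, acc = 38+4 = 42
j=6,i=2: 6>2, acc = 42+4 = 46
j=6,i=3: 6>3, acc = 46+3 = 49
j=6,i=4: 6>4, acc = 49+2 = 51
j=6,i=5: 6>5, acc = 51+1 = 52
j=6,i=6: not 6>6, acc = 52+4 = 56
j=6,i=7: not 6>7, acc = 56+4 = 60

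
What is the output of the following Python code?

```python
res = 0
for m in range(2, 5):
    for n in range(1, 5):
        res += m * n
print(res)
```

m=2,n=1: res = 0+2 = 2
m=2,n=2: res = 2+4 = 6
m=2,n=3: res = 6+6 = 12
m=2,n=4: res = 12+8 = 20
m=3,n=1: res = 20+3 = 23
m=3,n=2: res = 23+6 = 29
m=3,n=3: res = 29+9 = 38
m=3,n=4: res = 38+12 = 50
m=4,n=1: res = 50+4 = 54
m=4,n=2: res = 54+8 = 62
m=4,n=3: res = 62+12 = 74
m=4,n=4: res = 74+16 = 90

90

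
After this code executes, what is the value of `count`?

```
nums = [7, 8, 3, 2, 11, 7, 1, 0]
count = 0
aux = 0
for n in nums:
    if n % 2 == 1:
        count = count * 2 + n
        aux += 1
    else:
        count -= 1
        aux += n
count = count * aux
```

n=7: odd, count = 0*2+7 = 7; aux=1
n=8: not odd, count = 7-1 = 6; aux=9
n=3: odd, count = 6*2+3 = 15; aux=10
n=2: not odd, count = 15-1 = 14; aux=12
n=11: odd, count = 14*2+11 = 39; aux=13
n=7: odd, count = 39*2+7 = 85; aux=14
n=1: odd, count = 85*2+1 = 171; aux=15
n=0: not odd, count = 171-1 = 170; aux=15
count*aux = 170*15 = 2550

2550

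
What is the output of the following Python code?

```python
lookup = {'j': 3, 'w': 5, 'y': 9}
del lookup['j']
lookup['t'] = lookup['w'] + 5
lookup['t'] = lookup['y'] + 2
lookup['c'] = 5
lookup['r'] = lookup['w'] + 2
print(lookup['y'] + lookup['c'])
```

del 'j' → {'w': 5, 'y': 9}
lookup['t'] = lookup['w']+5 = 10 → {'w': 5, 'y': 9, 't': 10}
lookup['t'] = lookup['y']+2 = 11 → {'w': 5, 'y': 9, 't': 11}
lookup['c'] = 5 → {'w': 5, 'y': 9, 't': 11, 'c': 5}
lookup['r'] = lookup['w']+2 = 7 → {'w': 5, 'y': 9, 't': 11, 'c': 5, 'r': 7}
lookup['y']+lookup['c'] = 9+5 = 14

14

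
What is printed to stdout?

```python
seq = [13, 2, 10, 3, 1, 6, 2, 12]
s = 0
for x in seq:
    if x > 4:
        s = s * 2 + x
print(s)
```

x=13: >4, s = 0*2+13 = 13
x=2: not >4
x=10: >4, s = 13*2+10 = 36
x=3: not >4
x=1: not >4
x=6: >4, s = 36*2+6 = 78
x=2: not >4
x=12: >4, s = 78*2+12 = 168

168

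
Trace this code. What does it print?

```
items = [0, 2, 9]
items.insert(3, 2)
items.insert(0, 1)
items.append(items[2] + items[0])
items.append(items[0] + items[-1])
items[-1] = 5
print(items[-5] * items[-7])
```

insert 2 at 3 → [0, 2, 9, 2]
insert 1 at 0 → [1, 0, 2, 9, 2]
append items[2]+items[0] = 2+1 = 3 → [1, 0, 2, 9, 2, 3]
append items[0]+items[-1] = 1+3 = 4 → [1, 0, 2, 9, 2, 3, 4]
items[-1] = 5 → [1, 0, 2, 9, 2, 3, 5]
items[-5]*items[-7] = 2*1 = 2

2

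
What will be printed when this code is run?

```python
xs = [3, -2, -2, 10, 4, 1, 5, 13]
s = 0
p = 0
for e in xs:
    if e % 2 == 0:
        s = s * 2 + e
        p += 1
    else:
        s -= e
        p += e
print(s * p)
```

e=3: not even, s = 0-3 = -3; p=3
e=-2: even, s = (-3)*2+(-2) = -8; p=4
e=-2: even, s = (-8)*2+(-2) = -18; p=5
e=10: even, s = (-18)*2+10 = -26; p=6
e=4: even, s = (-26)*2+4 = -48; p=7
e=1: not even, s = (-48)-1 = -49; p=8
e=5: not even, s = (-49)-5 = -54; p=13
e=13: not even, s = (-54)-13 = -67; p=26
s*p = (-67)*26 = -1742

-1742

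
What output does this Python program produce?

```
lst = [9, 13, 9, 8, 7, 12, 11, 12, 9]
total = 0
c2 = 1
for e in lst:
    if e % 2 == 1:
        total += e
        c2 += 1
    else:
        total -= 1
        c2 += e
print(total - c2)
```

16

e=9: odd, total = 0+9 = 9; c2=2
e=13: odd, total = 9+13 = 22; c2=3
e=9: odd, total = 22+9 = 31; c2=4
e=8: not odd, total = 31-1 = 30; c2=12
e=7: odd, total = 30+7 = 37; c2=13
e=12: not odd, total = 37-1 = 36; c2=25
e=11: odd, total = 36+11 = 47; c2=26
e=12: not odd, total = 47-1 = 46; c2=38
e=9: odd, total = 46+9 = 55; c2=39
total-c2 = 55-39 = 16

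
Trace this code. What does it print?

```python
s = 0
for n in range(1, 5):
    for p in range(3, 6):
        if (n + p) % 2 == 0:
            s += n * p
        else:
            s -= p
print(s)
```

32

n=1,p=3: even sum, s = 0+3 = 3
n=1,p=4: odd sum, s = 3-4 = -1
n=1,p=5: even sum, s = (-1)+5 = 4
n=2,p=3: odd sum, s = 4-3 = 1
n=2,p=4: even sum, s = 1+8 = 9
n=2,p=5: odd sum, s = 9-5 = 4
n=3,p=3: even sum, s = 4+9 = 13
n=3,p=4: odd sum, s = 13-4 = 9
n=3,p=5: even sum, s = 9+15 = 24
n=4,p=3: odd sum, s = 24-3 = 21
n=4,p=4: even sum, s = 21+16 = 37
n=4,p=5: odd sum, s = 37-5 = 32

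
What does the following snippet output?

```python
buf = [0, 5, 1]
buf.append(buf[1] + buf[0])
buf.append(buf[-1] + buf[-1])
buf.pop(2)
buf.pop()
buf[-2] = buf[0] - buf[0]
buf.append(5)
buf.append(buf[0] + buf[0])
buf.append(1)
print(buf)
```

[0, 0, 5, 5, 0, 1]

append buf[1]+buf[0] = 5+0 = 5 → [0, 5, 1, 5]
append buf[-1]+buf[-1] = 5+5 = 10 → [0, 5, 1, 5, 10]
pop(2) removes 1 → [0, 5, 5, 10]
pop() removes 10 → [0, 5, 5]
buf[-2] = buf[0]-buf[0] = 0-0 = 0 → [0, 0, 5]
append 5 → [0, 0, 5, 5]
append buf[0]+buf[0] = 0+0 = 0 → [0, 0, 5, 5, 0]
append 1 → [0, 0, 5, 5, 0, 1]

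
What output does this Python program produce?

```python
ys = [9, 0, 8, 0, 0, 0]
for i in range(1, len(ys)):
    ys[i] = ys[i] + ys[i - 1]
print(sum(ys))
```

86

i=1: ys[1] = 0+9 = 9 → [9, 9, 8, 0, 0, 0]
i=2: ys[2] = 8+9 = 17 → [9, 9, 17, 0, 0, 0]
i=3: ys[3] = 0+17 = 17 → [9, 9, 17, 17, 0, 0]
i=4: ys[4] = 0+17 = 17 → [9, 9, 17, 17, 17, 0]
i=5: ys[5] = 0+17 = 17 → [9, 9, 17, 17, 17, 17]
sum = 86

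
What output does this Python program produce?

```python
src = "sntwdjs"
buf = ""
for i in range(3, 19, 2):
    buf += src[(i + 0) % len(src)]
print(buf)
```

i=3: add src[3]='w' → 'w'
i=5: add src[5]='j' → 'wj'
i=7: add src[0]='s' → 'wjs'
i=9: add src[2]='t' → 'wjst'
i=11: add src[4]='d' → 'wjstd'
i=13: add src[6]='s' → 'wjstds'
i=15: add src[1]='n' → 'wjstdsn'
i=17: add src[3]='w' → 'wjstdsnw'

wjstdsnw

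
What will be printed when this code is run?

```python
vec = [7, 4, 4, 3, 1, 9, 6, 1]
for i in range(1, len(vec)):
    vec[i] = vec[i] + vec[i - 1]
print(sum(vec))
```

167

i=1: vec[1] = 4+7 = 11 → [7, 11, 4, 3, 1, 9, 6, 1]
i=2: vec[2] = 4+11 = 15 → [7, 11, 15, 3, 1, 9, 6, 1]
i=3: vec[3] = 3+15 = 18 → [7, 11, 15, 18, 1, 9, 6, 1]
i=4: vec[4] = 1+18 = 19 → [7, 11, 15, 18, 19, 9, 6, 1]
i=5: vec[5] = 9+19 = 28 → [7, 11, 15, 18, 19, 28, 6, 1]
i=6: vec[6] = 6+28 = 34 → [7, 11, 15, 18, 19, 28, 34, 1]
i=7: vec[7] = 1+34 = 35 → [7, 11, 15, 18, 19, 28, 34, 35]
sum = 167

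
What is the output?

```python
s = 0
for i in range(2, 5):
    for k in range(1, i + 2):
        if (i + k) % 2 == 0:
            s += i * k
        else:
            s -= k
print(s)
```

i=2,k=1: odd sum, s = 0-1 = -1
i=2,k=2: even sum, s = (-1)+4 = 3
i=2,k=3: odd sum, s = 3-3 = 0
i=3,k=1: even sum, s = 0+3 = 3
i=3,k=2: odd sum, s = 3-2 = 1
i=3,k=3: even sum, s = 1+9 = 10
i=3,k=4: odd sum, s = 10-4 = 6
i=4,k=1: odd sum, s = 6-1 = 5
i=4,k=2: even sum, s = 5+8 = 13
i=4,k=3: odd sum, s = 13-3 = 10
i=4,k=4: even sum, s = 10+16 = 26
i=4,k=5: odd sum, s = 26-5 = 21

21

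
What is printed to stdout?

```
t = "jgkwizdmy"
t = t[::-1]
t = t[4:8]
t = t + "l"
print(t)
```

reverse → 'ymdziwkgj'
slice [4:8] → 'iwkg'
+ 'l' → 'iwkgl'

iwkgl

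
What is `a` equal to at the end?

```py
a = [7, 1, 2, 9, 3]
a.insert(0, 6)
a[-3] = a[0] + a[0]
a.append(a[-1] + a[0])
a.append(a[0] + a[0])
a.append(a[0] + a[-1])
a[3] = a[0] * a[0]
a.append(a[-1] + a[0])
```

[6, 7, 1, 36, 9, 3, 9, 12, 18, 24]

insert 6 at 0 → [6, 7, 1, 2, 9, 3]
a[-3] = a[0]+a[0] = 6+6 = 12 → [6, 7, 1, 12, 9, 3]
append a[-1]+a[0] = 3+6 = 9 → [6, 7, 1, 12, 9, 3, 9]
append a[0]+a[0] = 6+6 = 12 → [6, 7, 1, 12, 9, 3, 9, 12]
append a[0]+a[-1] = 6+12 = 18 → [6, 7, 1, 12, 9, 3, 9, 12, 18]
a[3] = a[0]*a[0] = 6*6 = 36 → [6, 7, 1, 36, 9, 3, 9, 12, 18]
append a[-1]+a[0] = 18+6 = 24 → [6, 7, 1, 36, 9, 3, 9, 12, 18, 24]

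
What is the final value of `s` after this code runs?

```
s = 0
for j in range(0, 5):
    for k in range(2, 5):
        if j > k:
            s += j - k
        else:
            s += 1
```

j=0,k=2: not 0>2, s = 0+1 = 1
j=0,k=3: not 0>3, s = 1+1 = 2
j=0,k=4: not 0>4, s = 2+1 = 3
j=1,k=2: not 1>2, s = 3+1 = 4
j=1,k=3: not 1>3, s = 4+1 = 5
j=1,k=4: not 1>4, s = 5+1 = 6
j=2,k=2: not 2>2, s = 6+1 = 7
j=2,k=3: not 2>3, s = 7+1 = 8
j=2,k=4: not 2>4, s = 8+1 = 9
j=3,k=2: 3>2, s = 9+1 = 10
j=3,k=3: not 3>3, s = 10+1 = 11
j=3,k=4: not 3>4, s = 11+1 = 12
j=4,k=2: 4>2, s = 12+2 = 14
j=4,k=3: 4>3, s = 14+1 = 15
j=4,k=4: not 4>4, s = 15+1 = 16

16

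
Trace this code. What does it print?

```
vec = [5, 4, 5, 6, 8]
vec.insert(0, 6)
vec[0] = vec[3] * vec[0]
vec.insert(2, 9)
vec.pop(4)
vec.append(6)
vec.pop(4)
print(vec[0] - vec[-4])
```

21

insert 6 at 0 → [6, 5, 4, 5, 6, 8]
vec[0] = vec[3]*vec[0] = 5*6 = 30 → [30, 5, 4, 5, 6, 8]
insert 9 at 2 → [30, 5, 9, 4, 5, 6, 8]
pop(4) removes 5 → [30, 5, 9, 4, 6, 8]
append 6 → [30, 5, 9, 4, 6, 8, 6]
pop(4) removes 6 → [30, 5, 9, 4, 8, 6]
vec[0]-vec[-4] = 30-9 = 21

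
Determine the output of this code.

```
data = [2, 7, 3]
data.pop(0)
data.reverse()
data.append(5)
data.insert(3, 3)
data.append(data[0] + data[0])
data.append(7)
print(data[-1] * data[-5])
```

pop(0) removes 2 → [7, 3]
reverse → [3, 7]
append 5 → [3, 7, 5]
insert 3 at 3 → [3, 7, 5, 3]
append data[0]+data[0] = 3+3 = 6 → [3, 7, 5, 3, 6]
append 7 → [3, 7, 5, 3, 6, 7]
data[-1]*data[-5] = 7*7 = 49

49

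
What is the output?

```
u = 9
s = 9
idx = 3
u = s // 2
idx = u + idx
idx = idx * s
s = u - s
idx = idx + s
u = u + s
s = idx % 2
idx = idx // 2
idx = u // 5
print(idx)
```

u = 9//2 = 4
idx = 4+3 = 7
idx = 7*9 = 63
s = 4-9 = -5
idx = 63+(-5) = 58
u = 4+(-5) = -1
s = 58%2 = 0
idx = 58//2 = 29
idx = (-1)//5 = -1

-1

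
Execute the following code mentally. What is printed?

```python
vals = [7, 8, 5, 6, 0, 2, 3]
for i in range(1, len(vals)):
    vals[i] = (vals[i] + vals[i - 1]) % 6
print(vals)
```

i=1: vals[1] = (8+7)%6 = 3 → [7, 3, 5, 6, 0, 2, 3]
i=2: vals[2] = (5+3)%6 = 2 → [7, 3, 2, 6, 0, 2, 3]
i=3: vals[3] = (6+2)%6 = 2 → [7, 3, 2, 2, 0, 2, 3]
i=4: vals[4] = (0+2)%6 = 2 → [7, 3, 2, 2, 2, 2, 3]
i=5: vals[5] = (2+2)%6 = 4 → [7, 3, 2, 2, 2, 4, 3]
i=6: vals[6] = (3+4)%6 = 1 → [7, 3, 2, 2, 2, 4, 1]

[7, 3, 2, 2, 2, 4, 1]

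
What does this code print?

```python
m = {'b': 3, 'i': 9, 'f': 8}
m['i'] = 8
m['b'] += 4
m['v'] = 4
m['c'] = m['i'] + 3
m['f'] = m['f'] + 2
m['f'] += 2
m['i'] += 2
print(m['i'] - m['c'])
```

-1

m['i'] = 8 → {'b': 3, 'i': 8, 'f': 8}
m['b'] = 3+4 = 7 → {'b': 7, 'i': 8, 'f': 8}
m['v'] = 4 → {'b': 7, 'i': 8, 'f': 8, 'v': 4}
m['c'] = m['i']+3 = 11 → {'b': 7, 'i': 8, 'f': 8, 'v': 4, 'c': 11}
m['f'] = m['f']+2 = 10 → {'b': 7, 'i': 8, 'f': 10, 'v': 4, 'c': 11}
m['f'] = 10+2 = 12 → {'b': 7, 'i': 8, 'f': 12, 'v': 4, 'c': 11}
m['i'] = 8+2 = 10 → {'b': 7, 'i': 10, 'f': 12, 'v': 4, 'c': 11}
m['i']-m['c'] = 10-11 = -1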